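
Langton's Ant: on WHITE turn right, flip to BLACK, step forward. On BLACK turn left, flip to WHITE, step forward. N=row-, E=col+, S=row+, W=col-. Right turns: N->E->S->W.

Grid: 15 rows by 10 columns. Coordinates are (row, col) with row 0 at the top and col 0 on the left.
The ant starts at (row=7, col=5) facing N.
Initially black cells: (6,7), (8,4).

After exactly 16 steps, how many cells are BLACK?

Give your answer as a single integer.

Step 1: on WHITE (7,5): turn R to E, flip to black, move to (7,6). |black|=3
Step 2: on WHITE (7,6): turn R to S, flip to black, move to (8,6). |black|=4
Step 3: on WHITE (8,6): turn R to W, flip to black, move to (8,5). |black|=5
Step 4: on WHITE (8,5): turn R to N, flip to black, move to (7,5). |black|=6
Step 5: on BLACK (7,5): turn L to W, flip to white, move to (7,4). |black|=5
Step 6: on WHITE (7,4): turn R to N, flip to black, move to (6,4). |black|=6
Step 7: on WHITE (6,4): turn R to E, flip to black, move to (6,5). |black|=7
Step 8: on WHITE (6,5): turn R to S, flip to black, move to (7,5). |black|=8
Step 9: on WHITE (7,5): turn R to W, flip to black, move to (7,4). |black|=9
Step 10: on BLACK (7,4): turn L to S, flip to white, move to (8,4). |black|=8
Step 11: on BLACK (8,4): turn L to E, flip to white, move to (8,5). |black|=7
Step 12: on BLACK (8,5): turn L to N, flip to white, move to (7,5). |black|=6
Step 13: on BLACK (7,5): turn L to W, flip to white, move to (7,4). |black|=5
Step 14: on WHITE (7,4): turn R to N, flip to black, move to (6,4). |black|=6
Step 15: on BLACK (6,4): turn L to W, flip to white, move to (6,3). |black|=5
Step 16: on WHITE (6,3): turn R to N, flip to black, move to (5,3). |black|=6

Answer: 6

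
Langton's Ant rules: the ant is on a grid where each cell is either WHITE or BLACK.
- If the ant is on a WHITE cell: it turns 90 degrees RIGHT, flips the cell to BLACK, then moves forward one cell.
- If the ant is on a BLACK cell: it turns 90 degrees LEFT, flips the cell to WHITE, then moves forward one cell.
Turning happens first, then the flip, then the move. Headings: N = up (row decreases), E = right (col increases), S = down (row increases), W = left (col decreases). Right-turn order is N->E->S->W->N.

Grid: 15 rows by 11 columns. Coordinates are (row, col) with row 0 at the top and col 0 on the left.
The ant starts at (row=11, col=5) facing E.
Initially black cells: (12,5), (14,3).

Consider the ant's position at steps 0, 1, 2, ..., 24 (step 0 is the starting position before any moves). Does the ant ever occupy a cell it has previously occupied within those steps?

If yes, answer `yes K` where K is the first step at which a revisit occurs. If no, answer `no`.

Answer: yes 5

Derivation:
Step 1: on WHITE (11,5): turn R to S, flip to black, move to (12,5). |black|=3 — new cell
Step 2: on BLACK (12,5): turn L to E, flip to white, move to (12,6). |black|=2 — new cell
Step 3: on WHITE (12,6): turn R to S, flip to black, move to (13,6). |black|=3 — new cell
Step 4: on WHITE (13,6): turn R to W, flip to black, move to (13,5). |black|=4 — new cell
Step 5: on WHITE (13,5): turn R to N, flip to black, move to (12,5). |black|=5 — REVISIT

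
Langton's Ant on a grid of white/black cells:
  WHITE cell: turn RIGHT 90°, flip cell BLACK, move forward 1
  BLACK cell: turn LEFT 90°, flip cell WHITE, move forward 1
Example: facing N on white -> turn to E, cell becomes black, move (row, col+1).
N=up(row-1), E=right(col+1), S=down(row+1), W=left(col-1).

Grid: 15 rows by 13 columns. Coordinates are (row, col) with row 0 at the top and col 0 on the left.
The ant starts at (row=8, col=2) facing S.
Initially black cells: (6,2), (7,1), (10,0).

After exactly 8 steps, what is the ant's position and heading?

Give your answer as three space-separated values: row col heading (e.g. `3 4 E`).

Step 1: on WHITE (8,2): turn R to W, flip to black, move to (8,1). |black|=4
Step 2: on WHITE (8,1): turn R to N, flip to black, move to (7,1). |black|=5
Step 3: on BLACK (7,1): turn L to W, flip to white, move to (7,0). |black|=4
Step 4: on WHITE (7,0): turn R to N, flip to black, move to (6,0). |black|=5
Step 5: on WHITE (6,0): turn R to E, flip to black, move to (6,1). |black|=6
Step 6: on WHITE (6,1): turn R to S, flip to black, move to (7,1). |black|=7
Step 7: on WHITE (7,1): turn R to W, flip to black, move to (7,0). |black|=8
Step 8: on BLACK (7,0): turn L to S, flip to white, move to (8,0). |black|=7

Answer: 8 0 S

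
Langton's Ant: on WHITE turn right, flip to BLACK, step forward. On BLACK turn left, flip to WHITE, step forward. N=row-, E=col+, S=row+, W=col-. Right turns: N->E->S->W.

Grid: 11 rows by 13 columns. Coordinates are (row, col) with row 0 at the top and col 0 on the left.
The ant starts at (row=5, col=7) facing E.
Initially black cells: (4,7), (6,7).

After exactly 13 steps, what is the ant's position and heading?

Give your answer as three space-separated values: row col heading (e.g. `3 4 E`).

Answer: 6 7 S

Derivation:
Step 1: on WHITE (5,7): turn R to S, flip to black, move to (6,7). |black|=3
Step 2: on BLACK (6,7): turn L to E, flip to white, move to (6,8). |black|=2
Step 3: on WHITE (6,8): turn R to S, flip to black, move to (7,8). |black|=3
Step 4: on WHITE (7,8): turn R to W, flip to black, move to (7,7). |black|=4
Step 5: on WHITE (7,7): turn R to N, flip to black, move to (6,7). |black|=5
Step 6: on WHITE (6,7): turn R to E, flip to black, move to (6,8). |black|=6
Step 7: on BLACK (6,8): turn L to N, flip to white, move to (5,8). |black|=5
Step 8: on WHITE (5,8): turn R to E, flip to black, move to (5,9). |black|=6
Step 9: on WHITE (5,9): turn R to S, flip to black, move to (6,9). |black|=7
Step 10: on WHITE (6,9): turn R to W, flip to black, move to (6,8). |black|=8
Step 11: on WHITE (6,8): turn R to N, flip to black, move to (5,8). |black|=9
Step 12: on BLACK (5,8): turn L to W, flip to white, move to (5,7). |black|=8
Step 13: on BLACK (5,7): turn L to S, flip to white, move to (6,7). |black|=7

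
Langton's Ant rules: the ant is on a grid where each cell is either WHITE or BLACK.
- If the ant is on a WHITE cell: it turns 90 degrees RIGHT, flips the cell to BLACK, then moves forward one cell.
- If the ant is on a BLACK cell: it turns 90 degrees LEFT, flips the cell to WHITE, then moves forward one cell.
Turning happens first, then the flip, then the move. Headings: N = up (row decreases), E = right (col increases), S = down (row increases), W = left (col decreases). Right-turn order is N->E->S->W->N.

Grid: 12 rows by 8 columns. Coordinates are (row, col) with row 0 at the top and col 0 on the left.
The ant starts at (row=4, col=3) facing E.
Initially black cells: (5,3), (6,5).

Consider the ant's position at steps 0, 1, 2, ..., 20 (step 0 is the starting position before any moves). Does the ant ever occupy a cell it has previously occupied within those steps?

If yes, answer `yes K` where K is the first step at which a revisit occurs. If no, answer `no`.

Step 1: on WHITE (4,3): turn R to S, flip to black, move to (5,3). |black|=3 — new cell
Step 2: on BLACK (5,3): turn L to E, flip to white, move to (5,4). |black|=2 — new cell
Step 3: on WHITE (5,4): turn R to S, flip to black, move to (6,4). |black|=3 — new cell
Step 4: on WHITE (6,4): turn R to W, flip to black, move to (6,3). |black|=4 — new cell
Step 5: on WHITE (6,3): turn R to N, flip to black, move to (5,3). |black|=5 — REVISIT

Answer: yes 5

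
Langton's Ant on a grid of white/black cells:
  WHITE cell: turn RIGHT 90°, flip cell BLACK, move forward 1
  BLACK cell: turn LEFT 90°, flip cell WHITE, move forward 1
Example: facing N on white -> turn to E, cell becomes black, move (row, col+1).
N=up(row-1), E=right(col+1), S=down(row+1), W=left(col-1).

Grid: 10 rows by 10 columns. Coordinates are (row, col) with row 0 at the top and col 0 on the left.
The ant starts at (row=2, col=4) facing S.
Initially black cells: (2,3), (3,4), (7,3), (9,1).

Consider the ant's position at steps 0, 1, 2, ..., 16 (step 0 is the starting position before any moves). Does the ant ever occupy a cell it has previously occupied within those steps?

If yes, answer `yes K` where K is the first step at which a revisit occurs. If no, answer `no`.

Answer: yes 5

Derivation:
Step 1: on WHITE (2,4): turn R to W, flip to black, move to (2,3). |black|=5 — new cell
Step 2: on BLACK (2,3): turn L to S, flip to white, move to (3,3). |black|=4 — new cell
Step 3: on WHITE (3,3): turn R to W, flip to black, move to (3,2). |black|=5 — new cell
Step 4: on WHITE (3,2): turn R to N, flip to black, move to (2,2). |black|=6 — new cell
Step 5: on WHITE (2,2): turn R to E, flip to black, move to (2,3). |black|=7 — REVISIT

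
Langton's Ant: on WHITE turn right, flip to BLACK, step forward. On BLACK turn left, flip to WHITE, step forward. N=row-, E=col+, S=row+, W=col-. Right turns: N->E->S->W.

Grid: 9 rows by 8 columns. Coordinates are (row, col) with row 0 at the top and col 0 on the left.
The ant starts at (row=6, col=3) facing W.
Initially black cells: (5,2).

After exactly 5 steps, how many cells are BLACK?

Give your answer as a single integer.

Answer: 4

Derivation:
Step 1: on WHITE (6,3): turn R to N, flip to black, move to (5,3). |black|=2
Step 2: on WHITE (5,3): turn R to E, flip to black, move to (5,4). |black|=3
Step 3: on WHITE (5,4): turn R to S, flip to black, move to (6,4). |black|=4
Step 4: on WHITE (6,4): turn R to W, flip to black, move to (6,3). |black|=5
Step 5: on BLACK (6,3): turn L to S, flip to white, move to (7,3). |black|=4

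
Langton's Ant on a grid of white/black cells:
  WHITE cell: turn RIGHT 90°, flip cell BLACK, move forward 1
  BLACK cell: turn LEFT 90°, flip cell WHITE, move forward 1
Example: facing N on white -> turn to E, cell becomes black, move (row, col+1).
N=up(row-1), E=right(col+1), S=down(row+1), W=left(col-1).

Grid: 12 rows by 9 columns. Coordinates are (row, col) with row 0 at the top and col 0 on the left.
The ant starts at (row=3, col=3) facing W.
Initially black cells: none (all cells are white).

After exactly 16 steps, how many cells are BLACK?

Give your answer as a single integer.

Answer: 8

Derivation:
Step 1: on WHITE (3,3): turn R to N, flip to black, move to (2,3). |black|=1
Step 2: on WHITE (2,3): turn R to E, flip to black, move to (2,4). |black|=2
Step 3: on WHITE (2,4): turn R to S, flip to black, move to (3,4). |black|=3
Step 4: on WHITE (3,4): turn R to W, flip to black, move to (3,3). |black|=4
Step 5: on BLACK (3,3): turn L to S, flip to white, move to (4,3). |black|=3
Step 6: on WHITE (4,3): turn R to W, flip to black, move to (4,2). |black|=4
Step 7: on WHITE (4,2): turn R to N, flip to black, move to (3,2). |black|=5
Step 8: on WHITE (3,2): turn R to E, flip to black, move to (3,3). |black|=6
Step 9: on WHITE (3,3): turn R to S, flip to black, move to (4,3). |black|=7
Step 10: on BLACK (4,3): turn L to E, flip to white, move to (4,4). |black|=6
Step 11: on WHITE (4,4): turn R to S, flip to black, move to (5,4). |black|=7
Step 12: on WHITE (5,4): turn R to W, flip to black, move to (5,3). |black|=8
Step 13: on WHITE (5,3): turn R to N, flip to black, move to (4,3). |black|=9
Step 14: on WHITE (4,3): turn R to E, flip to black, move to (4,4). |black|=10
Step 15: on BLACK (4,4): turn L to N, flip to white, move to (3,4). |black|=9
Step 16: on BLACK (3,4): turn L to W, flip to white, move to (3,3). |black|=8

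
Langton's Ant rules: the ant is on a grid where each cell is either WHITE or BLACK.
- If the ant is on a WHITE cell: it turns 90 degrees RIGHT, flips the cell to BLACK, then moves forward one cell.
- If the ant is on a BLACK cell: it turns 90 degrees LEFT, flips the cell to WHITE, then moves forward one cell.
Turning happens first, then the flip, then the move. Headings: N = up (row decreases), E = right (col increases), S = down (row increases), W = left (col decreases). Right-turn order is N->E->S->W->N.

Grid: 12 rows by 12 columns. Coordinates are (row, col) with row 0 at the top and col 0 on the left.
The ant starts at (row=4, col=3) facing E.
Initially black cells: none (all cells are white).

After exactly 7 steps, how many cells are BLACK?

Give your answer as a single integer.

Step 1: on WHITE (4,3): turn R to S, flip to black, move to (5,3). |black|=1
Step 2: on WHITE (5,3): turn R to W, flip to black, move to (5,2). |black|=2
Step 3: on WHITE (5,2): turn R to N, flip to black, move to (4,2). |black|=3
Step 4: on WHITE (4,2): turn R to E, flip to black, move to (4,3). |black|=4
Step 5: on BLACK (4,3): turn L to N, flip to white, move to (3,3). |black|=3
Step 6: on WHITE (3,3): turn R to E, flip to black, move to (3,4). |black|=4
Step 7: on WHITE (3,4): turn R to S, flip to black, move to (4,4). |black|=5

Answer: 5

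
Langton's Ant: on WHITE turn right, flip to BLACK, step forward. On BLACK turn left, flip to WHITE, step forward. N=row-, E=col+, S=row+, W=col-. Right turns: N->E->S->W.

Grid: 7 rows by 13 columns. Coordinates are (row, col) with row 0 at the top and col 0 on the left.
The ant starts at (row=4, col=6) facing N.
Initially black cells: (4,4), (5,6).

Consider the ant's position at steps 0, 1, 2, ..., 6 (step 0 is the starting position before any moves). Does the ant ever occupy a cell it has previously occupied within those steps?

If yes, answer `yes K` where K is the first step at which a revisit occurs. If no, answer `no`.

Answer: no

Derivation:
Step 1: on WHITE (4,6): turn R to E, flip to black, move to (4,7). |black|=3 — new cell
Step 2: on WHITE (4,7): turn R to S, flip to black, move to (5,7). |black|=4 — new cell
Step 3: on WHITE (5,7): turn R to W, flip to black, move to (5,6). |black|=5 — new cell
Step 4: on BLACK (5,6): turn L to S, flip to white, move to (6,6). |black|=4 — new cell
Step 5: on WHITE (6,6): turn R to W, flip to black, move to (6,5). |black|=5 — new cell
Step 6: on WHITE (6,5): turn R to N, flip to black, move to (5,5). |black|=6 — new cell
No revisit within 6 steps.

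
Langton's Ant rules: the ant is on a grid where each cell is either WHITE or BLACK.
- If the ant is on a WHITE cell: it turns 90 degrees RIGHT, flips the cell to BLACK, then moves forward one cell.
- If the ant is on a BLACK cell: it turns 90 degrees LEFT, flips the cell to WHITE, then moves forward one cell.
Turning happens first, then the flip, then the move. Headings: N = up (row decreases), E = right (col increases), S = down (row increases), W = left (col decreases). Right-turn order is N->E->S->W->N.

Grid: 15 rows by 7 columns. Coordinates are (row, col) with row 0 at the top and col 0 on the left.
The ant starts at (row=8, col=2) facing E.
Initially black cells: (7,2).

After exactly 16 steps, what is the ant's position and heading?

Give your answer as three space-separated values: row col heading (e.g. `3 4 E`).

Step 1: on WHITE (8,2): turn R to S, flip to black, move to (9,2). |black|=2
Step 2: on WHITE (9,2): turn R to W, flip to black, move to (9,1). |black|=3
Step 3: on WHITE (9,1): turn R to N, flip to black, move to (8,1). |black|=4
Step 4: on WHITE (8,1): turn R to E, flip to black, move to (8,2). |black|=5
Step 5: on BLACK (8,2): turn L to N, flip to white, move to (7,2). |black|=4
Step 6: on BLACK (7,2): turn L to W, flip to white, move to (7,1). |black|=3
Step 7: on WHITE (7,1): turn R to N, flip to black, move to (6,1). |black|=4
Step 8: on WHITE (6,1): turn R to E, flip to black, move to (6,2). |black|=5
Step 9: on WHITE (6,2): turn R to S, flip to black, move to (7,2). |black|=6
Step 10: on WHITE (7,2): turn R to W, flip to black, move to (7,1). |black|=7
Step 11: on BLACK (7,1): turn L to S, flip to white, move to (8,1). |black|=6
Step 12: on BLACK (8,1): turn L to E, flip to white, move to (8,2). |black|=5
Step 13: on WHITE (8,2): turn R to S, flip to black, move to (9,2). |black|=6
Step 14: on BLACK (9,2): turn L to E, flip to white, move to (9,3). |black|=5
Step 15: on WHITE (9,3): turn R to S, flip to black, move to (10,3). |black|=6
Step 16: on WHITE (10,3): turn R to W, flip to black, move to (10,2). |black|=7

Answer: 10 2 W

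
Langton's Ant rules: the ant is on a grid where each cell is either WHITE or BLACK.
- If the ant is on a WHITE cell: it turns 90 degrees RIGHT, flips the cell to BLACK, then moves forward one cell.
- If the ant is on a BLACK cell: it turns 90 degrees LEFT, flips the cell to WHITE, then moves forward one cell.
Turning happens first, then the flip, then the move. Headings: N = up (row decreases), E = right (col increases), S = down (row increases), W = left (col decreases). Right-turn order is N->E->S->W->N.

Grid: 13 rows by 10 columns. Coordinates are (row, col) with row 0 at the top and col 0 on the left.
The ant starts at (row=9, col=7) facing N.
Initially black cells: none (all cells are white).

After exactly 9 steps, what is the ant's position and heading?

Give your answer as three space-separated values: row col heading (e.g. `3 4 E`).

Step 1: on WHITE (9,7): turn R to E, flip to black, move to (9,8). |black|=1
Step 2: on WHITE (9,8): turn R to S, flip to black, move to (10,8). |black|=2
Step 3: on WHITE (10,8): turn R to W, flip to black, move to (10,7). |black|=3
Step 4: on WHITE (10,7): turn R to N, flip to black, move to (9,7). |black|=4
Step 5: on BLACK (9,7): turn L to W, flip to white, move to (9,6). |black|=3
Step 6: on WHITE (9,6): turn R to N, flip to black, move to (8,6). |black|=4
Step 7: on WHITE (8,6): turn R to E, flip to black, move to (8,7). |black|=5
Step 8: on WHITE (8,7): turn R to S, flip to black, move to (9,7). |black|=6
Step 9: on WHITE (9,7): turn R to W, flip to black, move to (9,6). |black|=7

Answer: 9 6 W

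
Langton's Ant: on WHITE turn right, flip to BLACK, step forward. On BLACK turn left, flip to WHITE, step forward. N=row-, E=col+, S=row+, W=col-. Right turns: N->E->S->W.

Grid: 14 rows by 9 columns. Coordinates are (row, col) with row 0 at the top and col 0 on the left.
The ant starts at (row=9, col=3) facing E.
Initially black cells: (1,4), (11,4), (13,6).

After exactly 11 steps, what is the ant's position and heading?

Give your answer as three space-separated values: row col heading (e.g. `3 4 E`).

Answer: 7 2 N

Derivation:
Step 1: on WHITE (9,3): turn R to S, flip to black, move to (10,3). |black|=4
Step 2: on WHITE (10,3): turn R to W, flip to black, move to (10,2). |black|=5
Step 3: on WHITE (10,2): turn R to N, flip to black, move to (9,2). |black|=6
Step 4: on WHITE (9,2): turn R to E, flip to black, move to (9,3). |black|=7
Step 5: on BLACK (9,3): turn L to N, flip to white, move to (8,3). |black|=6
Step 6: on WHITE (8,3): turn R to E, flip to black, move to (8,4). |black|=7
Step 7: on WHITE (8,4): turn R to S, flip to black, move to (9,4). |black|=8
Step 8: on WHITE (9,4): turn R to W, flip to black, move to (9,3). |black|=9
Step 9: on WHITE (9,3): turn R to N, flip to black, move to (8,3). |black|=10
Step 10: on BLACK (8,3): turn L to W, flip to white, move to (8,2). |black|=9
Step 11: on WHITE (8,2): turn R to N, flip to black, move to (7,2). |black|=10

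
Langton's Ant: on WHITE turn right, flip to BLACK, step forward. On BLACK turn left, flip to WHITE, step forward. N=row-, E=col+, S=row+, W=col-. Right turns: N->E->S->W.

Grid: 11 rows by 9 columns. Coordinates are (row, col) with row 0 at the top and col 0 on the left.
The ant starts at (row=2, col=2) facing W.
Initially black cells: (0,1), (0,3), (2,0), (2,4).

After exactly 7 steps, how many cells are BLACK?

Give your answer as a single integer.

Answer: 9

Derivation:
Step 1: on WHITE (2,2): turn R to N, flip to black, move to (1,2). |black|=5
Step 2: on WHITE (1,2): turn R to E, flip to black, move to (1,3). |black|=6
Step 3: on WHITE (1,3): turn R to S, flip to black, move to (2,3). |black|=7
Step 4: on WHITE (2,3): turn R to W, flip to black, move to (2,2). |black|=8
Step 5: on BLACK (2,2): turn L to S, flip to white, move to (3,2). |black|=7
Step 6: on WHITE (3,2): turn R to W, flip to black, move to (3,1). |black|=8
Step 7: on WHITE (3,1): turn R to N, flip to black, move to (2,1). |black|=9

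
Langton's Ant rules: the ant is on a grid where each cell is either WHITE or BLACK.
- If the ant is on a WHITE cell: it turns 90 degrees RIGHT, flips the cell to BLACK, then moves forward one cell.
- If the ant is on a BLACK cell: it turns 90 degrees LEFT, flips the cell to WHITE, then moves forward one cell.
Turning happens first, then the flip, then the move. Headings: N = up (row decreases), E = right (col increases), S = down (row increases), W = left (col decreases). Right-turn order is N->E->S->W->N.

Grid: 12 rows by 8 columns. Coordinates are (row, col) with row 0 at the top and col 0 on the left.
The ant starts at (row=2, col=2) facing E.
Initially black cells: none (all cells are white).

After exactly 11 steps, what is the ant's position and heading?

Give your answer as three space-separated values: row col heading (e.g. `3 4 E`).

Step 1: on WHITE (2,2): turn R to S, flip to black, move to (3,2). |black|=1
Step 2: on WHITE (3,2): turn R to W, flip to black, move to (3,1). |black|=2
Step 3: on WHITE (3,1): turn R to N, flip to black, move to (2,1). |black|=3
Step 4: on WHITE (2,1): turn R to E, flip to black, move to (2,2). |black|=4
Step 5: on BLACK (2,2): turn L to N, flip to white, move to (1,2). |black|=3
Step 6: on WHITE (1,2): turn R to E, flip to black, move to (1,3). |black|=4
Step 7: on WHITE (1,3): turn R to S, flip to black, move to (2,3). |black|=5
Step 8: on WHITE (2,3): turn R to W, flip to black, move to (2,2). |black|=6
Step 9: on WHITE (2,2): turn R to N, flip to black, move to (1,2). |black|=7
Step 10: on BLACK (1,2): turn L to W, flip to white, move to (1,1). |black|=6
Step 11: on WHITE (1,1): turn R to N, flip to black, move to (0,1). |black|=7

Answer: 0 1 N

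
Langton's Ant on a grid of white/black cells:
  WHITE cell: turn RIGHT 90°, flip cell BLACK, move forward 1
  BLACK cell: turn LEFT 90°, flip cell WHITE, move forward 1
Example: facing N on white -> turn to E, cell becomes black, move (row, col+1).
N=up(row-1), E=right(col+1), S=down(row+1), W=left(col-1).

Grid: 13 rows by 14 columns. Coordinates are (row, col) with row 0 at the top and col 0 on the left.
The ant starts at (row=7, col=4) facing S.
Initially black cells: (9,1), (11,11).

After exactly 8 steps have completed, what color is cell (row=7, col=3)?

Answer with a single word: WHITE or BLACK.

Answer: BLACK

Derivation:
Step 1: on WHITE (7,4): turn R to W, flip to black, move to (7,3). |black|=3
Step 2: on WHITE (7,3): turn R to N, flip to black, move to (6,3). |black|=4
Step 3: on WHITE (6,3): turn R to E, flip to black, move to (6,4). |black|=5
Step 4: on WHITE (6,4): turn R to S, flip to black, move to (7,4). |black|=6
Step 5: on BLACK (7,4): turn L to E, flip to white, move to (7,5). |black|=5
Step 6: on WHITE (7,5): turn R to S, flip to black, move to (8,5). |black|=6
Step 7: on WHITE (8,5): turn R to W, flip to black, move to (8,4). |black|=7
Step 8: on WHITE (8,4): turn R to N, flip to black, move to (7,4). |black|=8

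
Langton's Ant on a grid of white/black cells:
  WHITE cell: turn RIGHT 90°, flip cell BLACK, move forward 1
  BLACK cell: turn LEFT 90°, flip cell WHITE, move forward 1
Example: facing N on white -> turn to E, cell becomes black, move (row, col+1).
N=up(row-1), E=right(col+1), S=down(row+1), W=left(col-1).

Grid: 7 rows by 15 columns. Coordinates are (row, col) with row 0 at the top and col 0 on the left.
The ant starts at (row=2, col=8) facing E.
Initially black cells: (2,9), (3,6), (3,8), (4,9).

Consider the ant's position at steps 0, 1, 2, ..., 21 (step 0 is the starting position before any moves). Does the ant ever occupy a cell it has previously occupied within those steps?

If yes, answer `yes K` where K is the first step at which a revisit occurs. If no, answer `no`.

Answer: yes 7

Derivation:
Step 1: on WHITE (2,8): turn R to S, flip to black, move to (3,8). |black|=5 — new cell
Step 2: on BLACK (3,8): turn L to E, flip to white, move to (3,9). |black|=4 — new cell
Step 3: on WHITE (3,9): turn R to S, flip to black, move to (4,9). |black|=5 — new cell
Step 4: on BLACK (4,9): turn L to E, flip to white, move to (4,10). |black|=4 — new cell
Step 5: on WHITE (4,10): turn R to S, flip to black, move to (5,10). |black|=5 — new cell
Step 6: on WHITE (5,10): turn R to W, flip to black, move to (5,9). |black|=6 — new cell
Step 7: on WHITE (5,9): turn R to N, flip to black, move to (4,9). |black|=7 — REVISIT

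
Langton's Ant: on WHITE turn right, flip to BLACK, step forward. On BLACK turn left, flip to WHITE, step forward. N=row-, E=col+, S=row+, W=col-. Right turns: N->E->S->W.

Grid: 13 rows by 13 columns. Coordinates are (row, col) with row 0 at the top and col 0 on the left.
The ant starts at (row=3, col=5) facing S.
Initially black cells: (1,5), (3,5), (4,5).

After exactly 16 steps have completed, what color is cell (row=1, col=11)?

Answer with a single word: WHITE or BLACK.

Answer: WHITE

Derivation:
Step 1: on BLACK (3,5): turn L to E, flip to white, move to (3,6). |black|=2
Step 2: on WHITE (3,6): turn R to S, flip to black, move to (4,6). |black|=3
Step 3: on WHITE (4,6): turn R to W, flip to black, move to (4,5). |black|=4
Step 4: on BLACK (4,5): turn L to S, flip to white, move to (5,5). |black|=3
Step 5: on WHITE (5,5): turn R to W, flip to black, move to (5,4). |black|=4
Step 6: on WHITE (5,4): turn R to N, flip to black, move to (4,4). |black|=5
Step 7: on WHITE (4,4): turn R to E, flip to black, move to (4,5). |black|=6
Step 8: on WHITE (4,5): turn R to S, flip to black, move to (5,5). |black|=7
Step 9: on BLACK (5,5): turn L to E, flip to white, move to (5,6). |black|=6
Step 10: on WHITE (5,6): turn R to S, flip to black, move to (6,6). |black|=7
Step 11: on WHITE (6,6): turn R to W, flip to black, move to (6,5). |black|=8
Step 12: on WHITE (6,5): turn R to N, flip to black, move to (5,5). |black|=9
Step 13: on WHITE (5,5): turn R to E, flip to black, move to (5,6). |black|=10
Step 14: on BLACK (5,6): turn L to N, flip to white, move to (4,6). |black|=9
Step 15: on BLACK (4,6): turn L to W, flip to white, move to (4,5). |black|=8
Step 16: on BLACK (4,5): turn L to S, flip to white, move to (5,5). |black|=7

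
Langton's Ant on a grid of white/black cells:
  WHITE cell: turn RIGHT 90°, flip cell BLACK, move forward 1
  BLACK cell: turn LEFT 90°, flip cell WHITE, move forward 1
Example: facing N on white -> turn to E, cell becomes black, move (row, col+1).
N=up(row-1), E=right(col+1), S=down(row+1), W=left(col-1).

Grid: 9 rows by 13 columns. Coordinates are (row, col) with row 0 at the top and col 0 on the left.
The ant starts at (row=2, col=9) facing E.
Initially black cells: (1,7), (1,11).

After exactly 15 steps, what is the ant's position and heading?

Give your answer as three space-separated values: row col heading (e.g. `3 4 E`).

Step 1: on WHITE (2,9): turn R to S, flip to black, move to (3,9). |black|=3
Step 2: on WHITE (3,9): turn R to W, flip to black, move to (3,8). |black|=4
Step 3: on WHITE (3,8): turn R to N, flip to black, move to (2,8). |black|=5
Step 4: on WHITE (2,8): turn R to E, flip to black, move to (2,9). |black|=6
Step 5: on BLACK (2,9): turn L to N, flip to white, move to (1,9). |black|=5
Step 6: on WHITE (1,9): turn R to E, flip to black, move to (1,10). |black|=6
Step 7: on WHITE (1,10): turn R to S, flip to black, move to (2,10). |black|=7
Step 8: on WHITE (2,10): turn R to W, flip to black, move to (2,9). |black|=8
Step 9: on WHITE (2,9): turn R to N, flip to black, move to (1,9). |black|=9
Step 10: on BLACK (1,9): turn L to W, flip to white, move to (1,8). |black|=8
Step 11: on WHITE (1,8): turn R to N, flip to black, move to (0,8). |black|=9
Step 12: on WHITE (0,8): turn R to E, flip to black, move to (0,9). |black|=10
Step 13: on WHITE (0,9): turn R to S, flip to black, move to (1,9). |black|=11
Step 14: on WHITE (1,9): turn R to W, flip to black, move to (1,8). |black|=12
Step 15: on BLACK (1,8): turn L to S, flip to white, move to (2,8). |black|=11

Answer: 2 8 S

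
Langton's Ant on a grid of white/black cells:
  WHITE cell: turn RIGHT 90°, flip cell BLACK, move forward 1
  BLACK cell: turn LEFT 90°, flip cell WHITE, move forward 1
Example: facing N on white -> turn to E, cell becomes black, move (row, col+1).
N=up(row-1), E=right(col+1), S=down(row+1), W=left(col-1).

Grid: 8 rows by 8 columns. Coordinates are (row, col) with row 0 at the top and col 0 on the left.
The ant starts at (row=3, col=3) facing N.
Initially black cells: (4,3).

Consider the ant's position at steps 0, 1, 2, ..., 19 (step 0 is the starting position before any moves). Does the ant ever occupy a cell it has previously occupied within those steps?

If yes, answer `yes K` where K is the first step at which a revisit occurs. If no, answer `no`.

Answer: yes 7

Derivation:
Step 1: on WHITE (3,3): turn R to E, flip to black, move to (3,4). |black|=2 — new cell
Step 2: on WHITE (3,4): turn R to S, flip to black, move to (4,4). |black|=3 — new cell
Step 3: on WHITE (4,4): turn R to W, flip to black, move to (4,3). |black|=4 — new cell
Step 4: on BLACK (4,3): turn L to S, flip to white, move to (5,3). |black|=3 — new cell
Step 5: on WHITE (5,3): turn R to W, flip to black, move to (5,2). |black|=4 — new cell
Step 6: on WHITE (5,2): turn R to N, flip to black, move to (4,2). |black|=5 — new cell
Step 7: on WHITE (4,2): turn R to E, flip to black, move to (4,3). |black|=6 — REVISIT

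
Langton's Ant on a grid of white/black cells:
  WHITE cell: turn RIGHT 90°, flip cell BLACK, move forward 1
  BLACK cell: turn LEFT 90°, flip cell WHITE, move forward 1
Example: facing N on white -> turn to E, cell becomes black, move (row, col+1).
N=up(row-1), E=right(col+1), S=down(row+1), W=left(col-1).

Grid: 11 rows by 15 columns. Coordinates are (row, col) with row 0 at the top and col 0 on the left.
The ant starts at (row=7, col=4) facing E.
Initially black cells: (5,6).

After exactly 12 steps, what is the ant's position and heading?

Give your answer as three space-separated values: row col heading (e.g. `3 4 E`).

Answer: 5 4 E

Derivation:
Step 1: on WHITE (7,4): turn R to S, flip to black, move to (8,4). |black|=2
Step 2: on WHITE (8,4): turn R to W, flip to black, move to (8,3). |black|=3
Step 3: on WHITE (8,3): turn R to N, flip to black, move to (7,3). |black|=4
Step 4: on WHITE (7,3): turn R to E, flip to black, move to (7,4). |black|=5
Step 5: on BLACK (7,4): turn L to N, flip to white, move to (6,4). |black|=4
Step 6: on WHITE (6,4): turn R to E, flip to black, move to (6,5). |black|=5
Step 7: on WHITE (6,5): turn R to S, flip to black, move to (7,5). |black|=6
Step 8: on WHITE (7,5): turn R to W, flip to black, move to (7,4). |black|=7
Step 9: on WHITE (7,4): turn R to N, flip to black, move to (6,4). |black|=8
Step 10: on BLACK (6,4): turn L to W, flip to white, move to (6,3). |black|=7
Step 11: on WHITE (6,3): turn R to N, flip to black, move to (5,3). |black|=8
Step 12: on WHITE (5,3): turn R to E, flip to black, move to (5,4). |black|=9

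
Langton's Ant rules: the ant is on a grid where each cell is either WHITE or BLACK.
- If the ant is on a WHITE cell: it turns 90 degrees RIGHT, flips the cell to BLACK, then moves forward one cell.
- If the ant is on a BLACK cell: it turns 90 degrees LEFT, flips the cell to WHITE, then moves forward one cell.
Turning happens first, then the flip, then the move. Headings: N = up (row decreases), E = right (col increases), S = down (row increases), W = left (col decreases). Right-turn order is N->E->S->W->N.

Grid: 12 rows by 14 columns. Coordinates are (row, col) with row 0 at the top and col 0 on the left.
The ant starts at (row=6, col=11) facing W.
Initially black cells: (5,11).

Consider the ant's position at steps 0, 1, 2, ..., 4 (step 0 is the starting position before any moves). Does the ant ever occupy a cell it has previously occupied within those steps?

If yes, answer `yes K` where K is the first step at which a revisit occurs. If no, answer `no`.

Answer: no

Derivation:
Step 1: on WHITE (6,11): turn R to N, flip to black, move to (5,11). |black|=2 — new cell
Step 2: on BLACK (5,11): turn L to W, flip to white, move to (5,10). |black|=1 — new cell
Step 3: on WHITE (5,10): turn R to N, flip to black, move to (4,10). |black|=2 — new cell
Step 4: on WHITE (4,10): turn R to E, flip to black, move to (4,11). |black|=3 — new cell
No revisit within 4 steps.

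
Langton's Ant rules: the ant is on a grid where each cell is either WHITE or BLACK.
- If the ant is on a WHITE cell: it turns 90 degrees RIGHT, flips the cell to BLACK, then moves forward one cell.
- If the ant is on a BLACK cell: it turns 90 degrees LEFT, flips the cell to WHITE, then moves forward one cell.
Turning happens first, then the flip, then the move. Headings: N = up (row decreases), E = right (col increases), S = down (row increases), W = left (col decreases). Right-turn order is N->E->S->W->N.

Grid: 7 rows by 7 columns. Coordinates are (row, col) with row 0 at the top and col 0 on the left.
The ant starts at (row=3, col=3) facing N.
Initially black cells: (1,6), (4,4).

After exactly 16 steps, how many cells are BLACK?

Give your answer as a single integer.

Step 1: on WHITE (3,3): turn R to E, flip to black, move to (3,4). |black|=3
Step 2: on WHITE (3,4): turn R to S, flip to black, move to (4,4). |black|=4
Step 3: on BLACK (4,4): turn L to E, flip to white, move to (4,5). |black|=3
Step 4: on WHITE (4,5): turn R to S, flip to black, move to (5,5). |black|=4
Step 5: on WHITE (5,5): turn R to W, flip to black, move to (5,4). |black|=5
Step 6: on WHITE (5,4): turn R to N, flip to black, move to (4,4). |black|=6
Step 7: on WHITE (4,4): turn R to E, flip to black, move to (4,5). |black|=7
Step 8: on BLACK (4,5): turn L to N, flip to white, move to (3,5). |black|=6
Step 9: on WHITE (3,5): turn R to E, flip to black, move to (3,6). |black|=7
Step 10: on WHITE (3,6): turn R to S, flip to black, move to (4,6). |black|=8
Step 11: on WHITE (4,6): turn R to W, flip to black, move to (4,5). |black|=9
Step 12: on WHITE (4,5): turn R to N, flip to black, move to (3,5). |black|=10
Step 13: on BLACK (3,5): turn L to W, flip to white, move to (3,4). |black|=9
Step 14: on BLACK (3,4): turn L to S, flip to white, move to (4,4). |black|=8
Step 15: on BLACK (4,4): turn L to E, flip to white, move to (4,5). |black|=7
Step 16: on BLACK (4,5): turn L to N, flip to white, move to (3,5). |black|=6

Answer: 6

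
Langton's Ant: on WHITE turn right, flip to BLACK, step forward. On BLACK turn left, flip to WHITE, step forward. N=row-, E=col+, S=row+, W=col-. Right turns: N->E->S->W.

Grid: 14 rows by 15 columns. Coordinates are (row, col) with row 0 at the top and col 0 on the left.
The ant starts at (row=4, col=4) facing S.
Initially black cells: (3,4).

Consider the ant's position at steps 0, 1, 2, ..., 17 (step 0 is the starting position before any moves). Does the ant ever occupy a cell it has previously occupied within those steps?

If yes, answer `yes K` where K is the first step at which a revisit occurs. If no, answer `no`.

Answer: yes 7

Derivation:
Step 1: on WHITE (4,4): turn R to W, flip to black, move to (4,3). |black|=2 — new cell
Step 2: on WHITE (4,3): turn R to N, flip to black, move to (3,3). |black|=3 — new cell
Step 3: on WHITE (3,3): turn R to E, flip to black, move to (3,4). |black|=4 — new cell
Step 4: on BLACK (3,4): turn L to N, flip to white, move to (2,4). |black|=3 — new cell
Step 5: on WHITE (2,4): turn R to E, flip to black, move to (2,5). |black|=4 — new cell
Step 6: on WHITE (2,5): turn R to S, flip to black, move to (3,5). |black|=5 — new cell
Step 7: on WHITE (3,5): turn R to W, flip to black, move to (3,4). |black|=6 — REVISIT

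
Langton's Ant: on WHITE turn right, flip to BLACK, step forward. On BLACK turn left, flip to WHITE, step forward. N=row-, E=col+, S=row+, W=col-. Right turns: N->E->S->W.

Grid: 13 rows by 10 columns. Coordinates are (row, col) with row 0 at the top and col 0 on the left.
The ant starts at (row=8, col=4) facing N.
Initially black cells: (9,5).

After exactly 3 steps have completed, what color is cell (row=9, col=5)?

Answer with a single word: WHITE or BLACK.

Step 1: on WHITE (8,4): turn R to E, flip to black, move to (8,5). |black|=2
Step 2: on WHITE (8,5): turn R to S, flip to black, move to (9,5). |black|=3
Step 3: on BLACK (9,5): turn L to E, flip to white, move to (9,6). |black|=2

Answer: WHITE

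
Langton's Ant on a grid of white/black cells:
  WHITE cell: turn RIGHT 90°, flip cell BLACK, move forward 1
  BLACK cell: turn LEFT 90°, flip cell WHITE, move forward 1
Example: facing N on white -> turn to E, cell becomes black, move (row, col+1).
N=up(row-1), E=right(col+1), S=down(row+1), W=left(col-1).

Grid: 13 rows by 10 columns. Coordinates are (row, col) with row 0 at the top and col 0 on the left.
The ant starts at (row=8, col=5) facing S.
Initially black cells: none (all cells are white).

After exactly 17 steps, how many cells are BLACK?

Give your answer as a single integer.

Answer: 7

Derivation:
Step 1: on WHITE (8,5): turn R to W, flip to black, move to (8,4). |black|=1
Step 2: on WHITE (8,4): turn R to N, flip to black, move to (7,4). |black|=2
Step 3: on WHITE (7,4): turn R to E, flip to black, move to (7,5). |black|=3
Step 4: on WHITE (7,5): turn R to S, flip to black, move to (8,5). |black|=4
Step 5: on BLACK (8,5): turn L to E, flip to white, move to (8,6). |black|=3
Step 6: on WHITE (8,6): turn R to S, flip to black, move to (9,6). |black|=4
Step 7: on WHITE (9,6): turn R to W, flip to black, move to (9,5). |black|=5
Step 8: on WHITE (9,5): turn R to N, flip to black, move to (8,5). |black|=6
Step 9: on WHITE (8,5): turn R to E, flip to black, move to (8,6). |black|=7
Step 10: on BLACK (8,6): turn L to N, flip to white, move to (7,6). |black|=6
Step 11: on WHITE (7,6): turn R to E, flip to black, move to (7,7). |black|=7
Step 12: on WHITE (7,7): turn R to S, flip to black, move to (8,7). |black|=8
Step 13: on WHITE (8,7): turn R to W, flip to black, move to (8,6). |black|=9
Step 14: on WHITE (8,6): turn R to N, flip to black, move to (7,6). |black|=10
Step 15: on BLACK (7,6): turn L to W, flip to white, move to (7,5). |black|=9
Step 16: on BLACK (7,5): turn L to S, flip to white, move to (8,5). |black|=8
Step 17: on BLACK (8,5): turn L to E, flip to white, move to (8,6). |black|=7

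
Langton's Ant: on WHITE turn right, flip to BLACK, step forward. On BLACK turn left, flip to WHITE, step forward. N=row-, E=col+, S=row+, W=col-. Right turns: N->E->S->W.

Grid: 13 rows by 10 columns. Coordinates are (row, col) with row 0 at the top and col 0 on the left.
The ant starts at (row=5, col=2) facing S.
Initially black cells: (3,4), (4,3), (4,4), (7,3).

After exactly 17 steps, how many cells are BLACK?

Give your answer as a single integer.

Step 1: on WHITE (5,2): turn R to W, flip to black, move to (5,1). |black|=5
Step 2: on WHITE (5,1): turn R to N, flip to black, move to (4,1). |black|=6
Step 3: on WHITE (4,1): turn R to E, flip to black, move to (4,2). |black|=7
Step 4: on WHITE (4,2): turn R to S, flip to black, move to (5,2). |black|=8
Step 5: on BLACK (5,2): turn L to E, flip to white, move to (5,3). |black|=7
Step 6: on WHITE (5,3): turn R to S, flip to black, move to (6,3). |black|=8
Step 7: on WHITE (6,3): turn R to W, flip to black, move to (6,2). |black|=9
Step 8: on WHITE (6,2): turn R to N, flip to black, move to (5,2). |black|=10
Step 9: on WHITE (5,2): turn R to E, flip to black, move to (5,3). |black|=11
Step 10: on BLACK (5,3): turn L to N, flip to white, move to (4,3). |black|=10
Step 11: on BLACK (4,3): turn L to W, flip to white, move to (4,2). |black|=9
Step 12: on BLACK (4,2): turn L to S, flip to white, move to (5,2). |black|=8
Step 13: on BLACK (5,2): turn L to E, flip to white, move to (5,3). |black|=7
Step 14: on WHITE (5,3): turn R to S, flip to black, move to (6,3). |black|=8
Step 15: on BLACK (6,3): turn L to E, flip to white, move to (6,4). |black|=7
Step 16: on WHITE (6,4): turn R to S, flip to black, move to (7,4). |black|=8
Step 17: on WHITE (7,4): turn R to W, flip to black, move to (7,3). |black|=9

Answer: 9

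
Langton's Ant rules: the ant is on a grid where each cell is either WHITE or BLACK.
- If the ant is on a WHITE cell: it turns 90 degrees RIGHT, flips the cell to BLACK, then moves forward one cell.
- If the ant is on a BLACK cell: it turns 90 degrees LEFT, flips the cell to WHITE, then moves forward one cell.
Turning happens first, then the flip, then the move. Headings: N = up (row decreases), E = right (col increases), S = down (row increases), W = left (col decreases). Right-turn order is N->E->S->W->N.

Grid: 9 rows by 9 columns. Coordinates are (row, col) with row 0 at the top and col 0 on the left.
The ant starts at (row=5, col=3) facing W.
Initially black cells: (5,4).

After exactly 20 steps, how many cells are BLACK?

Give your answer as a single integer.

Answer: 7

Derivation:
Step 1: on WHITE (5,3): turn R to N, flip to black, move to (4,3). |black|=2
Step 2: on WHITE (4,3): turn R to E, flip to black, move to (4,4). |black|=3
Step 3: on WHITE (4,4): turn R to S, flip to black, move to (5,4). |black|=4
Step 4: on BLACK (5,4): turn L to E, flip to white, move to (5,5). |black|=3
Step 5: on WHITE (5,5): turn R to S, flip to black, move to (6,5). |black|=4
Step 6: on WHITE (6,5): turn R to W, flip to black, move to (6,4). |black|=5
Step 7: on WHITE (6,4): turn R to N, flip to black, move to (5,4). |black|=6
Step 8: on WHITE (5,4): turn R to E, flip to black, move to (5,5). |black|=7
Step 9: on BLACK (5,5): turn L to N, flip to white, move to (4,5). |black|=6
Step 10: on WHITE (4,5): turn R to E, flip to black, move to (4,6). |black|=7
Step 11: on WHITE (4,6): turn R to S, flip to black, move to (5,6). |black|=8
Step 12: on WHITE (5,6): turn R to W, flip to black, move to (5,5). |black|=9
Step 13: on WHITE (5,5): turn R to N, flip to black, move to (4,5). |black|=10
Step 14: on BLACK (4,5): turn L to W, flip to white, move to (4,4). |black|=9
Step 15: on BLACK (4,4): turn L to S, flip to white, move to (5,4). |black|=8
Step 16: on BLACK (5,4): turn L to E, flip to white, move to (5,5). |black|=7
Step 17: on BLACK (5,5): turn L to N, flip to white, move to (4,5). |black|=6
Step 18: on WHITE (4,5): turn R to E, flip to black, move to (4,6). |black|=7
Step 19: on BLACK (4,6): turn L to N, flip to white, move to (3,6). |black|=6
Step 20: on WHITE (3,6): turn R to E, flip to black, move to (3,7). |black|=7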